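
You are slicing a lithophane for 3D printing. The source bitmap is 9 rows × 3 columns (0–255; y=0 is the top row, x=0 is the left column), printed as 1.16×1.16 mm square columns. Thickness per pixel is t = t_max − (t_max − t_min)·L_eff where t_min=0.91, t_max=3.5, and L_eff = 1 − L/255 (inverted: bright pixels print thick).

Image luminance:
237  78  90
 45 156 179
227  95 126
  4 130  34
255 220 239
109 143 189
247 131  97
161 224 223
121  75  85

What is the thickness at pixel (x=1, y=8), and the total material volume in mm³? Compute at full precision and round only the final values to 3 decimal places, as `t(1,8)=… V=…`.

span = t_max - t_min = 3.5 - 0.91 = 2.590
L(1,8) = 75, L_eff = 1 - 75/255 = 0.705882 (inverted)
t(1,8) = 3.5 - 2.590·0.705882 = 1.672
Σt over all 9·3 pixels = 328363/5100 ≈ 64.3849020
V = pitch²·Σt = 1.16²·328363/5100 = 86.636

t(1,8)=1.672 V=86.636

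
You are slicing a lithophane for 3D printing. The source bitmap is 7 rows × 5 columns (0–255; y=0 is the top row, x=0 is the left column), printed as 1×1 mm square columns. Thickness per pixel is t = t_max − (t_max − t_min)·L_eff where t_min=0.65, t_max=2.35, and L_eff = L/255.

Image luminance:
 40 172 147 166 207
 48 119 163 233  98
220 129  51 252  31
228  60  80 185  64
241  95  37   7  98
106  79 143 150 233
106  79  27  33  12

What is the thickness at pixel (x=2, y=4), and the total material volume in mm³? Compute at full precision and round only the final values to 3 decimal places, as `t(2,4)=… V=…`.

span = t_max - t_min = 2.35 - 0.65 = 1.700
L(2,4) = 37, L_eff = 37/255 = 0.145098
t(2,4) = 2.35 - 1.700·0.145098 = 2.103
Σt over all 7·5 pixels = 16397/300 ≈ 54.6566667
V = pitch²·Σt = 1²·16397/300 = 54.657

t(2,4)=2.103 V=54.657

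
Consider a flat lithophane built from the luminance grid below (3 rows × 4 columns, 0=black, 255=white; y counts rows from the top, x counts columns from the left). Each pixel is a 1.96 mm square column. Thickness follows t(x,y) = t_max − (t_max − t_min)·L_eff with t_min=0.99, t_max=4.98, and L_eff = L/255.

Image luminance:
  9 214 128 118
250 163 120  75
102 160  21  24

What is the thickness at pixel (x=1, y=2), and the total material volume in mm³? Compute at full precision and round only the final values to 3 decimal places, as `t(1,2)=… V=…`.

t(1,2)=2.476 V=146.382

span = t_max - t_min = 4.98 - 0.99 = 3.990
L(1,2) = 160, L_eff = 160/255 = 0.627451
t(1,2) = 4.98 - 3.990·0.627451 = 2.476
Σt over all 3·4 pixels = 80972/2125 ≈ 38.1044706
V = pitch²·Σt = 1.96²·80972/2125 = 146.382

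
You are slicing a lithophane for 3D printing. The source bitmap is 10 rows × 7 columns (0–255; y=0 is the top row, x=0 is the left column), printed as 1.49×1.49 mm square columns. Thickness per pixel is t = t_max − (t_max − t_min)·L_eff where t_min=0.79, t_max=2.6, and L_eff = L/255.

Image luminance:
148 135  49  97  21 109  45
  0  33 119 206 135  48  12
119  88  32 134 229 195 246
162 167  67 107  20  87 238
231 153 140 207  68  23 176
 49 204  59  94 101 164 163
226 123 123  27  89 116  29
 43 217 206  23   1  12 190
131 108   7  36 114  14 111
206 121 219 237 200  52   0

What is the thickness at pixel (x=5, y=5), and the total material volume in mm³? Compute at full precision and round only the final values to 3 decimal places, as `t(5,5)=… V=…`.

span = t_max - t_min = 2.6 - 0.79 = 1.810
L(5,5) = 164, L_eff = 164/255 = 0.643137
t(5,5) = 2.6 - 1.810·0.643137 = 1.436
Σt over all 10·7 pixels = 3218159/25500 ≈ 126.2023137
V = pitch²·Σt = 1.49²·3218159/25500 = 280.182

t(5,5)=1.436 V=280.182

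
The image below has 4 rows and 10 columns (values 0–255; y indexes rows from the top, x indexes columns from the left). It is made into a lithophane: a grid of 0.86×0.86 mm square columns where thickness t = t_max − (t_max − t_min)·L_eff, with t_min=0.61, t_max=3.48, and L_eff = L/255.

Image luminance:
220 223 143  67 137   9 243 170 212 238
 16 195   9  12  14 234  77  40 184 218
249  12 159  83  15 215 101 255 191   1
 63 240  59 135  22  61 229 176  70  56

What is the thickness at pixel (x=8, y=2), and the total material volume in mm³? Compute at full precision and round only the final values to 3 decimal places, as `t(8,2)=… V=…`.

span = t_max - t_min = 3.48 - 0.61 = 2.870
L(8,2) = 191, L_eff = 191/255 = 0.749020
t(8,2) = 3.48 - 2.870·0.749020 = 1.330
Σt over all 4·10 pixels = 2099389/25500 ≈ 82.3289804
V = pitch²·Σt = 0.86²·2099389/25500 = 60.891

t(8,2)=1.330 V=60.891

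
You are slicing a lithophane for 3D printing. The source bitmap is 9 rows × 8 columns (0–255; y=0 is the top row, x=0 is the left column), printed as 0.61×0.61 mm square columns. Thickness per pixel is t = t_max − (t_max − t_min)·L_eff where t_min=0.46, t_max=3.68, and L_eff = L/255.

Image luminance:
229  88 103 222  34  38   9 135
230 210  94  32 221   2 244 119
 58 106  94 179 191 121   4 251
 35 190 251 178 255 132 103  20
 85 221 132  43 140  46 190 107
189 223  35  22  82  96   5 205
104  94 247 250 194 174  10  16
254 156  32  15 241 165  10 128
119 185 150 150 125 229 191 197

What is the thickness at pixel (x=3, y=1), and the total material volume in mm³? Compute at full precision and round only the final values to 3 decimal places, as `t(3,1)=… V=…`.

span = t_max - t_min = 3.68 - 0.46 = 3.220
L(3,1) = 32, L_eff = 32/255 = 0.125490
t(3,1) = 3.68 - 3.220·0.125490 = 3.276
Σt over all 9·8 pixels = 145.82
V = pitch²·Σt = 0.61²·145.82 = 54.260

t(3,1)=3.276 V=54.260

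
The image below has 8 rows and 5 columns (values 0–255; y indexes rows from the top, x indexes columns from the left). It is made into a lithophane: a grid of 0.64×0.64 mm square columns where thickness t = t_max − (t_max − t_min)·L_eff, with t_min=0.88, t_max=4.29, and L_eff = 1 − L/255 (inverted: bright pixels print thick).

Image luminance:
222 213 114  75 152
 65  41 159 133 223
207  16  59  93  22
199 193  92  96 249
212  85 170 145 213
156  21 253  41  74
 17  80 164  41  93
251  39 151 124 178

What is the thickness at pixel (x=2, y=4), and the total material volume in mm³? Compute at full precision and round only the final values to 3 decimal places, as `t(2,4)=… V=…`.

span = t_max - t_min = 4.29 - 0.88 = 3.410
L(2,4) = 170, L_eff = 1 - 170/255 = 0.333333 (inverted)
t(2,4) = 4.29 - 3.410·0.333333 = 3.153
Σt over all 8·5 pixels = 2647271/25500 ≈ 103.8145490
V = pitch²·Σt = 0.64²·2647271/25500 = 42.522

t(2,4)=3.153 V=42.522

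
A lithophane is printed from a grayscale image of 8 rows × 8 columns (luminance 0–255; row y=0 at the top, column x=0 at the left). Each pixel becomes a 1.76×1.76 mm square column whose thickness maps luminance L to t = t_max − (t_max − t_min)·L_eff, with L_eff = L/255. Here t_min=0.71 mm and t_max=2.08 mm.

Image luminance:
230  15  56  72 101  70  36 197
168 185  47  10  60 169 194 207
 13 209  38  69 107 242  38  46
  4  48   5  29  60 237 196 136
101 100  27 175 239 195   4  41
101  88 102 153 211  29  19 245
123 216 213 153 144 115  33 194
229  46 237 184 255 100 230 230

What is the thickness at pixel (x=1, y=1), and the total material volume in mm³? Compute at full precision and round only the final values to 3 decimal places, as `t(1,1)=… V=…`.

span = t_max - t_min = 2.08 - 0.71 = 1.370
L(1,1) = 185, L_eff = 185/255 = 0.725490
t(1,1) = 2.08 - 1.370·0.725490 = 1.086
Σt over all 8·8 pixels = 1161199/12750 ≈ 91.0744314
V = pitch²·Σt = 1.76²·1161199/12750 = 282.112

t(1,1)=1.086 V=282.112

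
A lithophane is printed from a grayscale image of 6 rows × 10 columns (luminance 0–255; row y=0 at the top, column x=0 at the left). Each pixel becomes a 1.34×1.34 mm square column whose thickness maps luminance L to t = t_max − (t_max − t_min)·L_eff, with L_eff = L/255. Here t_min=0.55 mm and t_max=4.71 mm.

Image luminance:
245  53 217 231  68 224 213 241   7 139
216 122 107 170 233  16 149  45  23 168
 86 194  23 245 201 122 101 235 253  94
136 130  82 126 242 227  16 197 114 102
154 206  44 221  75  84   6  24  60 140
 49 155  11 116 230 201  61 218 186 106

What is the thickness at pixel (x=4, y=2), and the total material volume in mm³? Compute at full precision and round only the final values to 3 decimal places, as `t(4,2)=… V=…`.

span = t_max - t_min = 4.71 - 0.55 = 4.160
L(4,2) = 201, L_eff = 201/255 = 0.788235
t(4,2) = 4.71 - 4.160·0.788235 = 1.431
Σt over all 6·10 pixels = 149.48
V = pitch²·Σt = 1.34²·149.48 = 268.406

t(4,2)=1.431 V=268.406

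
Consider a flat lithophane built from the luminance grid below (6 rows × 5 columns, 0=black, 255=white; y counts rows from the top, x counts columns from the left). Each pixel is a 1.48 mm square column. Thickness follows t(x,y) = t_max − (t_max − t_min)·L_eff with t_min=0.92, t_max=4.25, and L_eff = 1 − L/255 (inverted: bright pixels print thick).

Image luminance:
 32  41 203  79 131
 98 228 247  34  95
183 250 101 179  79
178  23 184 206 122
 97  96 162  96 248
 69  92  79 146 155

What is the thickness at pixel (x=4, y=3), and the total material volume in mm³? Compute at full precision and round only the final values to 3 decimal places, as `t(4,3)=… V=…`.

span = t_max - t_min = 4.25 - 0.92 = 3.330
L(4,3) = 122, L_eff = 1 - 122/255 = 0.521569 (inverted)
t(4,3) = 4.25 - 3.330·0.521569 = 2.513
Σt over all 6·5 pixels = 671163/8500 ≈ 78.9603529
V = pitch²·Σt = 1.48²·671163/8500 = 172.955

t(4,3)=2.513 V=172.955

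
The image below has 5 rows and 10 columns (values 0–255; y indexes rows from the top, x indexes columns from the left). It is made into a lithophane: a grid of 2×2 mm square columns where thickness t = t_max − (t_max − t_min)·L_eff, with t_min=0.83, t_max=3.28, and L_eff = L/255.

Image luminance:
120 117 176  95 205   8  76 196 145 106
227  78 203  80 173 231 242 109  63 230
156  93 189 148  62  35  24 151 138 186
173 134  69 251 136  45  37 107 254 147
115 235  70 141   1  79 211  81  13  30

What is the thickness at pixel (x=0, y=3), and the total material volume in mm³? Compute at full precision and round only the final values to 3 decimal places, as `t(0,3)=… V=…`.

span = t_max - t_min = 3.28 - 0.83 = 2.450
L(0,3) = 173, L_eff = 173/255 = 0.678431
t(0,3) = 3.28 - 2.450·0.678431 = 1.618
Σt over all 5·10 pixels = 523241/5100 ≈ 102.5962745
V = pitch²·Σt = 2²·523241/5100 = 410.385

t(0,3)=1.618 V=410.385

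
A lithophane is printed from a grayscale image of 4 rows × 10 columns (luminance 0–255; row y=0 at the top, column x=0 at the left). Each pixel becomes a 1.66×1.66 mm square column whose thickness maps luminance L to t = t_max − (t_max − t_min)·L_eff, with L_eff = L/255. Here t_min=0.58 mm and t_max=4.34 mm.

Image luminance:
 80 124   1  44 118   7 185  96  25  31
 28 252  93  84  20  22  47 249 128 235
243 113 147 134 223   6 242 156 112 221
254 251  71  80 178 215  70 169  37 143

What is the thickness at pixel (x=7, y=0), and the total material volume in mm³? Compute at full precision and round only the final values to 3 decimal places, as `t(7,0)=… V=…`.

span = t_max - t_min = 4.34 - 0.58 = 3.760
L(7,0) = 96, L_eff = 96/255 = 0.376471
t(7,0) = 4.34 - 3.760·0.376471 = 2.924
Σt over all 4·10 pixels = 642904/6375 ≈ 100.8476863
V = pitch²·Σt = 1.66²·642904/6375 = 277.896

t(7,0)=2.924 V=277.896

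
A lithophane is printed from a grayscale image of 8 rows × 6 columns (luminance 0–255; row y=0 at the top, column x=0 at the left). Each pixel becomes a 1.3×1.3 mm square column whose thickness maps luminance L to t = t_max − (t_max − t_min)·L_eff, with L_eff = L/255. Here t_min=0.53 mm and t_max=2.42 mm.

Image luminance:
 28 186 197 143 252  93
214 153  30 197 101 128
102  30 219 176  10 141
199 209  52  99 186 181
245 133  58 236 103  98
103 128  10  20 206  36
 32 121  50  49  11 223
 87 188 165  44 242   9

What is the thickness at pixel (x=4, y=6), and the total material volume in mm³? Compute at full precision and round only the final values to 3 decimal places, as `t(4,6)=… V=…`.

span = t_max - t_min = 2.42 - 0.53 = 1.890
L(4,6) = 11, L_eff = 11/255 = 0.043137
t(4,6) = 2.42 - 1.890·0.043137 = 2.338
Σt over all 8·6 pixels = 614211/8500 ≈ 72.2601176
V = pitch²·Σt = 1.3²·614211/8500 = 122.120

t(4,6)=2.338 V=122.120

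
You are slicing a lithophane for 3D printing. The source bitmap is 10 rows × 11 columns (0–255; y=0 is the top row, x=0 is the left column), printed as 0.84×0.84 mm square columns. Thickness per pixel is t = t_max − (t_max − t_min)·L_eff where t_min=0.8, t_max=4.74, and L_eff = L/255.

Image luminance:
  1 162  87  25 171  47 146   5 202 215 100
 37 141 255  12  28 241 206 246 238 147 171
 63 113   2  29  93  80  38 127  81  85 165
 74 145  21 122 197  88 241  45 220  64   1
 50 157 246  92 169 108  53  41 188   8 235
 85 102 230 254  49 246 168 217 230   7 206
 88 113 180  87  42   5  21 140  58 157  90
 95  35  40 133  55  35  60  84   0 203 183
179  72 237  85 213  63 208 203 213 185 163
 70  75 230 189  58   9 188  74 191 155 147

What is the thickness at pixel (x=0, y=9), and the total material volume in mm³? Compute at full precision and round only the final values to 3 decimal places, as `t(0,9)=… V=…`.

t(0,9)=3.658 V=223.674

span = t_max - t_min = 4.74 - 0.8 = 3.940
L(0,9) = 70, L_eff = 70/255 = 0.274510
t(0,9) = 4.74 - 3.940·0.274510 = 3.658
Σt over all 10·11 pixels = 4041737/12750 ≈ 316.9989804
V = pitch²·Σt = 0.84²·4041737/12750 = 223.674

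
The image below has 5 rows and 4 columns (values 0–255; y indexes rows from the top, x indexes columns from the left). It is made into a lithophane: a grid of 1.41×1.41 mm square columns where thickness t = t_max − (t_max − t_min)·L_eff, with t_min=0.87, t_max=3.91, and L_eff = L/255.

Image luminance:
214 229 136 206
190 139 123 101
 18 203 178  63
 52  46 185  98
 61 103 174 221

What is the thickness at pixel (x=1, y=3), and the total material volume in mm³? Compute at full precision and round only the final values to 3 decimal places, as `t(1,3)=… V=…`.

span = t_max - t_min = 3.91 - 0.87 = 3.040
L(1,3) = 46, L_eff = 46/255 = 0.180392
t(1,3) = 3.91 - 3.040·0.180392 = 3.362
Σt over all 5·4 pixels = 58057/1275 ≈ 45.5349020
V = pitch²·Σt = 1.41²·58057/1275 = 90.528

t(1,3)=3.362 V=90.528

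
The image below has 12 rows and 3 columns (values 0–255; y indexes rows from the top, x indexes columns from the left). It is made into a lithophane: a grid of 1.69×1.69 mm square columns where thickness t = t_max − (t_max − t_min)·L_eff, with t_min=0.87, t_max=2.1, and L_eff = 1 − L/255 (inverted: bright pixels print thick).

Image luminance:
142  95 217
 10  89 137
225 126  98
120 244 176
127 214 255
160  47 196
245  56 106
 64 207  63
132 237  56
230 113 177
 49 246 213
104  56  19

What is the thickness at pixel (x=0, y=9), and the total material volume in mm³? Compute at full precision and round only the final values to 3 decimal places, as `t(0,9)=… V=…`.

t(0,9)=1.979 V=159.038

span = t_max - t_min = 2.1 - 0.87 = 1.230
L(0,9) = 230, L_eff = 1 - 230/255 = 0.098039 (inverted)
t(0,9) = 2.1 - 1.230·0.098039 = 1.979
Σt over all 12·3 pixels = 473311/8500 ≈ 55.6836471
V = pitch²·Σt = 1.69²·473311/8500 = 159.038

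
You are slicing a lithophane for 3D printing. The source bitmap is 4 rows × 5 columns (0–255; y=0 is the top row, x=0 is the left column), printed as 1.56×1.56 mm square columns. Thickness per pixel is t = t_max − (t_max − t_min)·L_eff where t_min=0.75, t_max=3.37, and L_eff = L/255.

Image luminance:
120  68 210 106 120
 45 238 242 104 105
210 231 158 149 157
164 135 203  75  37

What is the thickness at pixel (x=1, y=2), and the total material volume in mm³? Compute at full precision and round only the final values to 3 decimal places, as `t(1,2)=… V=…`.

t(1,2)=0.997 V=92.088

span = t_max - t_min = 3.37 - 0.75 = 2.620
L(1,2) = 231, L_eff = 231/255 = 0.905882
t(1,2) = 3.37 - 2.620·0.905882 = 0.997
Σt over all 4·5 pixels = 160821/4250 ≈ 37.8402353
V = pitch²·Σt = 1.56²·160821/4250 = 92.088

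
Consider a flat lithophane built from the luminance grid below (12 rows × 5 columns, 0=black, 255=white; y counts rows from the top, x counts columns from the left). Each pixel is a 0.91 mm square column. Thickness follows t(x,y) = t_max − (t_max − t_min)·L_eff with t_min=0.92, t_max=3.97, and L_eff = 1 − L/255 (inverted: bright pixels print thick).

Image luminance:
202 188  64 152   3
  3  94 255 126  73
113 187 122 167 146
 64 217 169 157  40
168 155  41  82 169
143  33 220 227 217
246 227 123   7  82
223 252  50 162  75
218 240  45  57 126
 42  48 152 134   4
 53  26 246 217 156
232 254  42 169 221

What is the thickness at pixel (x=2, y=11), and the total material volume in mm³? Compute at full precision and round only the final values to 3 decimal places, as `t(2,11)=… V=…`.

span = t_max - t_min = 3.97 - 0.92 = 3.050
L(2,11) = 42, L_eff = 1 - 42/255 = 0.835294 (inverted)
t(2,11) = 3.97 - 3.050·0.835294 = 1.422
Σt over all 12·5 pixels = 22859/150 ≈ 152.3933333
V = pitch²·Σt = 0.91²·22859/150 = 126.197

t(2,11)=1.422 V=126.197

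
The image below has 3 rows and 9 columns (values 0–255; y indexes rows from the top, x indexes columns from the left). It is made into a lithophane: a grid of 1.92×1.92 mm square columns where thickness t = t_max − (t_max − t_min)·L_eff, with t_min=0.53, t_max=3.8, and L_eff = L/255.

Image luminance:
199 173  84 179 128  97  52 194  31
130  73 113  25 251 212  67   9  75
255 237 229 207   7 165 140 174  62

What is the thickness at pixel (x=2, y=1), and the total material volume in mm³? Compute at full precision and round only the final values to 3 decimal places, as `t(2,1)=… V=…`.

t(2,1)=2.351 V=209.556

span = t_max - t_min = 3.8 - 0.53 = 3.270
L(2,1) = 113, L_eff = 113/255 = 0.443137
t(2,1) = 3.8 - 3.270·0.443137 = 2.351
Σt over all 3·9 pixels = 120797/2125 ≈ 56.8456471
V = pitch²·Σt = 1.92²·120797/2125 = 209.556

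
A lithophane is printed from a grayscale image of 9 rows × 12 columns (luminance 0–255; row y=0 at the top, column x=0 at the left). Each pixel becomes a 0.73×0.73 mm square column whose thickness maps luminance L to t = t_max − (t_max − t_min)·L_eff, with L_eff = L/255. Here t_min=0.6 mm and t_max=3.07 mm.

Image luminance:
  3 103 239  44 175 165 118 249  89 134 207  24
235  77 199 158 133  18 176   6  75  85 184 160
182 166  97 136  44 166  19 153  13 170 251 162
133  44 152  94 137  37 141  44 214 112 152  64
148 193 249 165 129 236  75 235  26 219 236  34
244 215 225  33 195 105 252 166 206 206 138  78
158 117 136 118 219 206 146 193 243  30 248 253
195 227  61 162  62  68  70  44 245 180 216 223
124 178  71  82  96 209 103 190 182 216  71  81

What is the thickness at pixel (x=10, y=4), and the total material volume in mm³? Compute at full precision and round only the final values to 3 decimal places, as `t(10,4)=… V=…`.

t(10,4)=0.784 V=97.351

span = t_max - t_min = 3.07 - 0.6 = 2.470
L(10,4) = 236, L_eff = 236/255 = 0.925490
t(10,4) = 3.07 - 2.470·0.925490 = 0.784
Σt over all 9·12 pixels = 465839/2550 ≈ 182.6819608
V = pitch²·Σt = 0.73²·465839/2550 = 97.351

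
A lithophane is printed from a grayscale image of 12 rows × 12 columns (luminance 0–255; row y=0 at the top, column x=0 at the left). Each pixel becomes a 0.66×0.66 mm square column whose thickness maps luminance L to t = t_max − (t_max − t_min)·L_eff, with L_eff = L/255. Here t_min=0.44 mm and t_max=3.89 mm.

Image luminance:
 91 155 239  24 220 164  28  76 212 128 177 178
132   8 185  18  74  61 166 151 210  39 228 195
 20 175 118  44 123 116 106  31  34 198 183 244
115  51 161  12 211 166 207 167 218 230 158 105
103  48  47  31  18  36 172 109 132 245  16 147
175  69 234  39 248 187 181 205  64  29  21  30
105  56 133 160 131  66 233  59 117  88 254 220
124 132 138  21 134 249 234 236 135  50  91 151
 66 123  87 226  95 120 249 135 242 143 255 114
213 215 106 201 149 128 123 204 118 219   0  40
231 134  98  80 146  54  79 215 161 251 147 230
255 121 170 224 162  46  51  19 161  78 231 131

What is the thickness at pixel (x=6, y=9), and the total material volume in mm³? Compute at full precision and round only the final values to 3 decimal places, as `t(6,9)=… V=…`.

span = t_max - t_min = 3.89 - 0.44 = 3.450
L(6,9) = 123, L_eff = 123/255 = 0.482353
t(6,9) = 3.89 - 3.450·0.482353 = 2.226
Σt over all 12·12 pixels = 508349/1700 ≈ 299.0288235
V = pitch²·Σt = 0.66²·508349/1700 = 130.257

t(6,9)=2.226 V=130.257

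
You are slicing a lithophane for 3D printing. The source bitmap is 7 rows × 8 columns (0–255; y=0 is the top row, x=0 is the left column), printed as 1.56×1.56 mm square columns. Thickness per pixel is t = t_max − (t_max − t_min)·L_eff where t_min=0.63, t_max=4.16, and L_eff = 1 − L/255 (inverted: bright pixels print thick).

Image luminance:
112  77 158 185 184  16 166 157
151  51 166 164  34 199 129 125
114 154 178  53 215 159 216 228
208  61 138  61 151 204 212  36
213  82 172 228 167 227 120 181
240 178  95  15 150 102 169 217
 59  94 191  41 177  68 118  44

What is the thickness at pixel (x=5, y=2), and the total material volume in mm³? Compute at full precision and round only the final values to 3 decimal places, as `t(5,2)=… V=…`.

t(5,2)=2.831 V=348.966

span = t_max - t_min = 4.16 - 0.63 = 3.530
L(5,2) = 159, L_eff = 1 - 159/255 = 0.376471 (inverted)
t(5,2) = 4.16 - 3.530·0.376471 = 2.831
Σt over all 7·8 pixels = 365657/2550 ≈ 143.3949020
V = pitch²·Σt = 1.56²·365657/2550 = 348.966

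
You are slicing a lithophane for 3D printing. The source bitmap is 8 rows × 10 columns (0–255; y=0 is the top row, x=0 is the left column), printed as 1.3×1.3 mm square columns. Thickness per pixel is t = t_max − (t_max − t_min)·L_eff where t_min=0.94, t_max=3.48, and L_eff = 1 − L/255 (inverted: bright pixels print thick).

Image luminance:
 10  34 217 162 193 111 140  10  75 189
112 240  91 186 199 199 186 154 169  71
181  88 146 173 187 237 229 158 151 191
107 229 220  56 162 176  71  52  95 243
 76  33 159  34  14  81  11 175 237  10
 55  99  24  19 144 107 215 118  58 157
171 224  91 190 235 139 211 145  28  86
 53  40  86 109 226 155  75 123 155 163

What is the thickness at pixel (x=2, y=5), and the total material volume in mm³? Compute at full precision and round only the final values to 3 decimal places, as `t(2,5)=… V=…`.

t(2,5)=1.179 V=302.681

span = t_max - t_min = 3.48 - 0.94 = 2.540
L(2,5) = 24, L_eff = 1 - 24/255 = 0.905882 (inverted)
t(2,5) = 3.48 - 2.540·0.905882 = 1.179
Σt over all 8·10 pixels = 761179/4250 ≈ 179.1009412
V = pitch²·Σt = 1.3²·761179/4250 = 302.681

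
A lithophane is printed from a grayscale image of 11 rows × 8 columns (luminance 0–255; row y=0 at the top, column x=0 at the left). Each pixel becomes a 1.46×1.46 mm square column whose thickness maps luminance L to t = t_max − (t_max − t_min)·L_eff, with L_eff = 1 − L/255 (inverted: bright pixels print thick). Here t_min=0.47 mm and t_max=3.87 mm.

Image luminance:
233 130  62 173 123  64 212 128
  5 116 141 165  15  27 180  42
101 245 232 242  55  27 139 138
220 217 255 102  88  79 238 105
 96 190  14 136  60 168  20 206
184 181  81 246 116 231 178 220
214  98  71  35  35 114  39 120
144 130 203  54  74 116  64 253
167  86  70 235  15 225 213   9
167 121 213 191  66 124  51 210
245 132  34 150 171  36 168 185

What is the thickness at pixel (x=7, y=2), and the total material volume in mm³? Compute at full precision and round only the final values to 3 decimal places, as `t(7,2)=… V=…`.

span = t_max - t_min = 3.87 - 0.47 = 3.400
L(7,2) = 138, L_eff = 1 - 138/255 = 0.458824 (inverted)
t(7,2) = 3.87 - 3.400·0.458824 = 2.310
Σt over all 11·8 pixels = 14776/75 ≈ 197.0133333
V = pitch²·Σt = 1.46²·14776/75 = 419.954

t(7,2)=2.310 V=419.954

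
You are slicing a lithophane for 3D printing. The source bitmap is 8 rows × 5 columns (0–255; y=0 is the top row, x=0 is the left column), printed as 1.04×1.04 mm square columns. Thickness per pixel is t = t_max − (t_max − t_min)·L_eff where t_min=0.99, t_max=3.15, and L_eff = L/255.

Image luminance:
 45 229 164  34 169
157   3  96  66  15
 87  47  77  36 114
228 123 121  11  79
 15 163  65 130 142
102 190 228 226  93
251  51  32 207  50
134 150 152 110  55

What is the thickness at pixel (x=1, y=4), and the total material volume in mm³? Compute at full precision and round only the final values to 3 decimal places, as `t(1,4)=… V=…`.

t(1,4)=1.769 V=95.539

span = t_max - t_min = 3.15 - 0.99 = 2.160
L(1,4) = 163, L_eff = 163/255 = 0.639216
t(1,4) = 3.15 - 2.160·0.639216 = 1.769
Σt over all 8·5 pixels = 187704/2125 ≈ 88.3312941
V = pitch²·Σt = 1.04²·187704/2125 = 95.539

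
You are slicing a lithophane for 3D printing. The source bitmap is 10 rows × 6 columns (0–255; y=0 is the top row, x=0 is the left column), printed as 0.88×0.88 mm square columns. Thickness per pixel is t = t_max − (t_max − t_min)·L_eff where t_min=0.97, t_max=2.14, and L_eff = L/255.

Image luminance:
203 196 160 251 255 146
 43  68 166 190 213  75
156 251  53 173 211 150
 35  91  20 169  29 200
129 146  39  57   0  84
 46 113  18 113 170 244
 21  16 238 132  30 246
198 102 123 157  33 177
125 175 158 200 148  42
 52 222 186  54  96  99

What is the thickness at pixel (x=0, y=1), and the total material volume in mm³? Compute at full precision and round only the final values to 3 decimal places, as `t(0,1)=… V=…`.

t(0,1)=1.943 V=72.099

span = t_max - t_min = 2.14 - 0.97 = 1.170
L(0,1) = 43, L_eff = 43/255 = 0.168627
t(0,1) = 2.14 - 1.170·0.168627 = 1.943
Σt over all 10·6 pixels = 791373/8500 ≈ 93.1027059
V = pitch²·Σt = 0.88²·791373/8500 = 72.099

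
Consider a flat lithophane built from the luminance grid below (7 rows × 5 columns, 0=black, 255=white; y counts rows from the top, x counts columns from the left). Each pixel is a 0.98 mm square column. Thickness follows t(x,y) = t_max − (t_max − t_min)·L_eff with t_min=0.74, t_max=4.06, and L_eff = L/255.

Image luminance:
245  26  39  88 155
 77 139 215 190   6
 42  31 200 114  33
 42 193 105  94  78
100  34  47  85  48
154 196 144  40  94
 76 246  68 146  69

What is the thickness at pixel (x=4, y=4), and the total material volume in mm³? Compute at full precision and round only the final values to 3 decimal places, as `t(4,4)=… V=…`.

span = t_max - t_min = 4.06 - 0.74 = 3.320
L(4,4) = 48, L_eff = 48/255 = 0.188235
t(4,4) = 4.06 - 3.320·0.188235 = 3.435
Σt over all 7·5 pixels = 1204381/12750 ≈ 94.4612549
V = pitch²·Σt = 0.98²·1204381/12750 = 90.721

t(4,4)=3.435 V=90.721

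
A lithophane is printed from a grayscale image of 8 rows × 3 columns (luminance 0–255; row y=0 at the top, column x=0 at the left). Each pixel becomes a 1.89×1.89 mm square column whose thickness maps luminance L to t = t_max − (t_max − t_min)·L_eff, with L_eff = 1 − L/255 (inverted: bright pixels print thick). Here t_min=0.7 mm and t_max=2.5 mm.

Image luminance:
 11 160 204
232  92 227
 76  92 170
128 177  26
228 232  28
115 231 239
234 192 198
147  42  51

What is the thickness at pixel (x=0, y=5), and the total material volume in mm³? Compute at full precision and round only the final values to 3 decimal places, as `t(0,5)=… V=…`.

span = t_max - t_min = 2.5 - 0.7 = 1.800
L(0,5) = 115, L_eff = 1 - 115/255 = 0.549020 (inverted)
t(0,5) = 2.5 - 1.800·0.549020 = 1.512
Σt over all 8·3 pixels = 17736/425 ≈ 41.7317647
V = pitch²·Σt = 1.89²·17736/425 = 149.070

t(0,5)=1.512 V=149.070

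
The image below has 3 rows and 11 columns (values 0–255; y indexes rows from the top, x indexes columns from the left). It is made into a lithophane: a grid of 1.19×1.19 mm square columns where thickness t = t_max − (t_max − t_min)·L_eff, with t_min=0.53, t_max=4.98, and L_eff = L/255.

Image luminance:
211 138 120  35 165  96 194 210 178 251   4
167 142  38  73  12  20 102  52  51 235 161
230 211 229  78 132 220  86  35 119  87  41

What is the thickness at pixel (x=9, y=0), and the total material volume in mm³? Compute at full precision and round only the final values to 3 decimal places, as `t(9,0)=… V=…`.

span = t_max - t_min = 4.98 - 0.53 = 4.450
L(9,0) = 251, L_eff = 251/255 = 0.984314
t(9,0) = 4.98 - 4.450·0.984314 = 0.600
Σt over all 3·11 pixels = 471187/5100 ≈ 92.3896078
V = pitch²·Σt = 1.19²·471187/5100 = 130.833

t(9,0)=0.600 V=130.833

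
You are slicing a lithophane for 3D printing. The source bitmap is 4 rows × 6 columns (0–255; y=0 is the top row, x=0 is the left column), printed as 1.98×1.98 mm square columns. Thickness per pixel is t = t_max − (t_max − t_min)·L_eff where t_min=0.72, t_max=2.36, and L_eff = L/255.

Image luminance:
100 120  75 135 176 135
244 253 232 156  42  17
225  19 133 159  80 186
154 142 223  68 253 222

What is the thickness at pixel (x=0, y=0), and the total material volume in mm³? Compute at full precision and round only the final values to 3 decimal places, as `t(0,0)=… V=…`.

t(0,0)=1.717 V=132.569

span = t_max - t_min = 2.36 - 0.72 = 1.640
L(0,0) = 100, L_eff = 100/255 = 0.392157
t(0,0) = 2.36 - 1.640·0.392157 = 1.717
Σt over all 4·6 pixels = 71857/2125 ≈ 33.8150588
V = pitch²·Σt = 1.98²·71857/2125 = 132.569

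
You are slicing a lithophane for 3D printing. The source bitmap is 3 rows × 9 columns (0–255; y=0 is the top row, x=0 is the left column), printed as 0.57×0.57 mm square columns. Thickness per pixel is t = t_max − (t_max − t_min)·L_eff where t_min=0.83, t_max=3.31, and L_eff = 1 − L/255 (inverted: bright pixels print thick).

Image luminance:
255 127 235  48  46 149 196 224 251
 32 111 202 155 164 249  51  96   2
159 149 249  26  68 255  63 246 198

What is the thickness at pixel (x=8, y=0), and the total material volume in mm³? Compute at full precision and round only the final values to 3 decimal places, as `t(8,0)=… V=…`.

t(8,0)=3.271 V=19.939

span = t_max - t_min = 3.31 - 0.83 = 2.480
L(8,0) = 251, L_eff = 1 - 251/255 = 0.015686 (inverted)
t(8,0) = 3.31 - 2.480·0.015686 = 3.271
Σt over all 3·9 pixels = 1564943/25500 ≈ 61.3703137
V = pitch²·Σt = 0.57²·1564943/25500 = 19.939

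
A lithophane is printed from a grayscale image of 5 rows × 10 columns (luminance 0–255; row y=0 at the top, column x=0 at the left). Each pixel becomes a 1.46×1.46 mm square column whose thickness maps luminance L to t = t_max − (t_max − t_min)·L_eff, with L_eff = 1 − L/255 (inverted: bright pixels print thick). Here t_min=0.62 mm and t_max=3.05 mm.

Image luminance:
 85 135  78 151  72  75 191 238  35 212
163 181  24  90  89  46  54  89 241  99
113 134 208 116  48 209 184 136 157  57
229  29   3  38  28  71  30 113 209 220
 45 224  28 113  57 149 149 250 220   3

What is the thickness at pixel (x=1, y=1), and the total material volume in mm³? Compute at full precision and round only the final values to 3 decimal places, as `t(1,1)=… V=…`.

t(1,1)=2.345 V=186.291

span = t_max - t_min = 3.05 - 0.62 = 2.430
L(1,1) = 181, L_eff = 1 - 181/255 = 0.290196 (inverted)
t(1,1) = 3.05 - 2.430·0.290196 = 2.345
Σt over all 5·10 pixels = 371429/4250 ≈ 87.3950588
V = pitch²·Σt = 1.46²·371429/4250 = 186.291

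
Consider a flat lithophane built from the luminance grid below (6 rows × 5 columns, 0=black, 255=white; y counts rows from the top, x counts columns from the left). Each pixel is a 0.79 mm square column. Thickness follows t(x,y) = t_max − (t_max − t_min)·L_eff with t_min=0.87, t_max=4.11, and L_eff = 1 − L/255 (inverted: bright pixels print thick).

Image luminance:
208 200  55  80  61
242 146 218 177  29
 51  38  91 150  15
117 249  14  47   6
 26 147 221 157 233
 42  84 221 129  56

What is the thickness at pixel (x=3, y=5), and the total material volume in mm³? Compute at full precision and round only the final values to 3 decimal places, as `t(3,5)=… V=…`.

span = t_max - t_min = 4.11 - 0.87 = 3.240
L(3,5) = 129, L_eff = 1 - 129/255 = 0.494118 (inverted)
t(3,5) = 4.11 - 3.240·0.494118 = 2.509
Σt over all 6·5 pixels = 60093/850 ≈ 70.6976471
V = pitch²·Σt = 0.79²·60093/850 = 44.122

t(3,5)=2.509 V=44.122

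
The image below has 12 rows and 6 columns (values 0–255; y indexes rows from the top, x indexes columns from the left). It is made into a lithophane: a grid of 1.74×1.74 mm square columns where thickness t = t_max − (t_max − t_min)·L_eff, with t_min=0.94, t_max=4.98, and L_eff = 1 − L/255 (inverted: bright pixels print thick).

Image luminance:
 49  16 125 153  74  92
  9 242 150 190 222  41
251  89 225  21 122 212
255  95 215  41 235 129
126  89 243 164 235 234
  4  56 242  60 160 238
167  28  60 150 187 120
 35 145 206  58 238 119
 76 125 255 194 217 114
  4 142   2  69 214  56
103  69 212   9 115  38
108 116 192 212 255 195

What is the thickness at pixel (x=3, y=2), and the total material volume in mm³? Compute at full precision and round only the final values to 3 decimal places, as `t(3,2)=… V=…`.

span = t_max - t_min = 4.98 - 0.94 = 4.040
L(3,2) = 21, L_eff = 1 - 21/255 = 0.917647 (inverted)
t(3,2) = 4.98 - 4.040·0.917647 = 1.273
Σt over all 12·6 pixels = 1412069/6375 ≈ 221.5010196
V = pitch²·Σt = 1.74²·1412069/6375 = 670.616

t(3,2)=1.273 V=670.616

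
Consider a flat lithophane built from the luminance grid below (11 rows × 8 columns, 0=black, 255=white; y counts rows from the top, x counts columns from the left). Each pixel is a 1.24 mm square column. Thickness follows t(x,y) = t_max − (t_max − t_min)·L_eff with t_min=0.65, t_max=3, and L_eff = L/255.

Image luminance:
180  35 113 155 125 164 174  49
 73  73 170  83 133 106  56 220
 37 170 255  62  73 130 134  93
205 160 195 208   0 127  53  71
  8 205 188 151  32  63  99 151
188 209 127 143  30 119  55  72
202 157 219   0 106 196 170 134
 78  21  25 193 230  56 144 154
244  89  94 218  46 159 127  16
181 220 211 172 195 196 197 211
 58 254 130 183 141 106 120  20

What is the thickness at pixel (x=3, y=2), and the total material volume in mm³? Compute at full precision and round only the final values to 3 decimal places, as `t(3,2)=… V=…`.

t(3,2)=2.429 V=244.459

span = t_max - t_min = 3 - 0.65 = 2.350
L(3,2) = 62, L_eff = 62/255 = 0.243137
t(3,2) = 3 - 2.350·0.243137 = 2.429
Σt over all 11·8 pixels = 162167/1020 ≈ 158.9872549
V = pitch²·Σt = 1.24²·162167/1020 = 244.459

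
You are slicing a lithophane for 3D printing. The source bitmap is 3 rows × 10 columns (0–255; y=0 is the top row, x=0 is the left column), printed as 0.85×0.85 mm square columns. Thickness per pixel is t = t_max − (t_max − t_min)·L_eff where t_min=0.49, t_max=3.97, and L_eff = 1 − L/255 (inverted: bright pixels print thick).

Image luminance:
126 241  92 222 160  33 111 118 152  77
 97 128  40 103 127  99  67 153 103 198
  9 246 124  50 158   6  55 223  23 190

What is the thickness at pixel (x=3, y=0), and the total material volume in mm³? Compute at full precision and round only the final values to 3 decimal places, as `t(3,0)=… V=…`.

t(3,0)=3.520 V=45.436

span = t_max - t_min = 3.97 - 0.49 = 3.480
L(3,0) = 222, L_eff = 1 - 222/255 = 0.129412 (inverted)
t(3,0) = 3.97 - 3.480·0.129412 = 3.520
Σt over all 3·10 pixels = 267273/4250 ≈ 62.8877647
V = pitch²·Σt = 0.85²·267273/4250 = 45.436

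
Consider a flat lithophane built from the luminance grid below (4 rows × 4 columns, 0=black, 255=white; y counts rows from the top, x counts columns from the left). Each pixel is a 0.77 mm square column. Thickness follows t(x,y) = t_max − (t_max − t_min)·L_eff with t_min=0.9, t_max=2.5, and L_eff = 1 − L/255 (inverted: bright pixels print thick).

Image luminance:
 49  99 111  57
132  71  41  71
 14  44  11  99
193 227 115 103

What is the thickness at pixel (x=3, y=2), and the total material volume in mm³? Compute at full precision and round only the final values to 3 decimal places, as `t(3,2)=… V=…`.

span = t_max - t_min = 2.5 - 0.9 = 1.600
L(3,2) = 99, L_eff = 1 - 99/255 = 0.611765 (inverted)
t(3,2) = 2.5 - 1.600·0.611765 = 1.521
Σt over all 4·4 pixels = 9952/425 ≈ 23.4164706
V = pitch²·Σt = 0.77²·9952/425 = 13.884

t(3,2)=1.521 V=13.884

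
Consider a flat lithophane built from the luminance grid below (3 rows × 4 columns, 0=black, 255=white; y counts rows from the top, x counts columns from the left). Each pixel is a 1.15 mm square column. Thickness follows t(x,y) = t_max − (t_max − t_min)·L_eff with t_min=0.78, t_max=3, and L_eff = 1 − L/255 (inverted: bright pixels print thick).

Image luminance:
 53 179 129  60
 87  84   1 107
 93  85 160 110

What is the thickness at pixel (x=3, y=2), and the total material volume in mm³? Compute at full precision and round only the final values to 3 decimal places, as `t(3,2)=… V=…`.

span = t_max - t_min = 3 - 0.78 = 2.220
L(3,2) = 110, L_eff = 1 - 110/255 = 0.568627 (inverted)
t(3,2) = 3 - 2.220·0.568627 = 1.738
Σt over all 3·4 pixels = 41128/2125 ≈ 19.3543529
V = pitch²·Σt = 1.15²·41128/2125 = 25.596

t(3,2)=1.738 V=25.596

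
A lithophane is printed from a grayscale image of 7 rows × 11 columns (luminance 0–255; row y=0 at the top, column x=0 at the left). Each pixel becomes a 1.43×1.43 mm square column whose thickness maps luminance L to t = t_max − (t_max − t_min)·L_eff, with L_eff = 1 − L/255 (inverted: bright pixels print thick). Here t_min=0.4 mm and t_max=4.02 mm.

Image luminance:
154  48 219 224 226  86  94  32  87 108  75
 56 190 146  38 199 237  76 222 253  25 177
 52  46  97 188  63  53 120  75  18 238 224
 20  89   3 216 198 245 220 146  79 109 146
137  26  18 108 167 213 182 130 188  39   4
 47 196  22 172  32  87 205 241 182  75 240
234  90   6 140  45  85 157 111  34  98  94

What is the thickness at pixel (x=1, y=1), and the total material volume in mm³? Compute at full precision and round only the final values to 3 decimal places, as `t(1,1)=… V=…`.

span = t_max - t_min = 4.02 - 0.4 = 3.620
L(1,1) = 190, L_eff = 1 - 190/255 = 0.254902 (inverted)
t(1,1) = 4.02 - 3.620·0.254902 = 3.097
Σt over all 7·11 pixels = 1049041/6375 ≈ 164.5554510
V = pitch²·Σt = 1.43²·1049041/6375 = 336.499

t(1,1)=3.097 V=336.499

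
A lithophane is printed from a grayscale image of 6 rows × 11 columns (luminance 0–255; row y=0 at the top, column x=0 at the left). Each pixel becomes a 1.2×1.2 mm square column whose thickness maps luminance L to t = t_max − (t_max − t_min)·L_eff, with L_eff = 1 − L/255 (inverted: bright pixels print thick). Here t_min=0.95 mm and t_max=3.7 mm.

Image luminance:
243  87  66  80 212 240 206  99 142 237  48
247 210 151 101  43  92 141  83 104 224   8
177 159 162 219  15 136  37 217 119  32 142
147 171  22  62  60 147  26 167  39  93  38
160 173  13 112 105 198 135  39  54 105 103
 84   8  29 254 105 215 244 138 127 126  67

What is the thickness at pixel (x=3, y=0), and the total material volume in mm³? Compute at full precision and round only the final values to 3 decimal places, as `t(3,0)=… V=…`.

t(3,0)=1.813 V=215.222

span = t_max - t_min = 3.7 - 0.95 = 2.750
L(3,0) = 80, L_eff = 1 - 80/255 = 0.686275 (inverted)
t(3,0) = 3.7 - 2.750·0.686275 = 1.813
Σt over all 6·11 pixels = 152449/1020 ≈ 149.4598039
V = pitch²·Σt = 1.2²·152449/1020 = 215.222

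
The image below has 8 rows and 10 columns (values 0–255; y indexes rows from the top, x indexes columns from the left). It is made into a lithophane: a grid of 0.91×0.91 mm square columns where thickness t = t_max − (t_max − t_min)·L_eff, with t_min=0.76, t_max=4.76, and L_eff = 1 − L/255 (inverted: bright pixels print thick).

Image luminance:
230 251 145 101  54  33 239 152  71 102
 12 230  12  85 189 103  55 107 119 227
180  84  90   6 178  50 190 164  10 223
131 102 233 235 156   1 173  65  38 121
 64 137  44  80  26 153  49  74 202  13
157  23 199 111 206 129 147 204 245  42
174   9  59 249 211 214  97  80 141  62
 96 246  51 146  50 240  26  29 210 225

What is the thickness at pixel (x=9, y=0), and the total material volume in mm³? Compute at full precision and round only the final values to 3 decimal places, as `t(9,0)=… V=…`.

t(9,0)=2.360 V=178.519

span = t_max - t_min = 4.76 - 0.76 = 4.000
L(9,0) = 102, L_eff = 1 - 102/255 = 0.600000 (inverted)
t(9,0) = 4.76 - 4.000·0.600000 = 2.360
Σt over all 8·10 pixels = 18324/85 ≈ 215.5764706
V = pitch²·Σt = 0.91²·18324/85 = 178.519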